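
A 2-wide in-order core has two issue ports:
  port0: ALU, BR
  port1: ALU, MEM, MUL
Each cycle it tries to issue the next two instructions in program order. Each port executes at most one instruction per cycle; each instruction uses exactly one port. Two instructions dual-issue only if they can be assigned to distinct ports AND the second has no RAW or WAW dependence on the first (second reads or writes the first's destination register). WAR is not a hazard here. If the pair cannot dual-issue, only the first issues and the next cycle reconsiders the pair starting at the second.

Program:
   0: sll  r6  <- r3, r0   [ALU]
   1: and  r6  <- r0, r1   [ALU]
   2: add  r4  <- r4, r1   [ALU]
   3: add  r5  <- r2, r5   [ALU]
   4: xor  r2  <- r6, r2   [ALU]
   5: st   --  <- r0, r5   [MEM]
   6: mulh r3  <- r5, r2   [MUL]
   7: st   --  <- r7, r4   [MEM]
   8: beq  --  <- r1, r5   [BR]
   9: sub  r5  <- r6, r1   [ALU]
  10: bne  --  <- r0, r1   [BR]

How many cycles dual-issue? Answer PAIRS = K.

c0: i0 sll  WAW r6
c1: i1/i2 and/add  pair
c2: i3/i4 add/xor  pair
c3: i5 st  no-port MEM/MUL
c4: i6 mulh  no-port MUL/MEM
c5: i7/i8 st/beq  pair
c6: i9/i10 sub/bne  pair

PAIRS = 4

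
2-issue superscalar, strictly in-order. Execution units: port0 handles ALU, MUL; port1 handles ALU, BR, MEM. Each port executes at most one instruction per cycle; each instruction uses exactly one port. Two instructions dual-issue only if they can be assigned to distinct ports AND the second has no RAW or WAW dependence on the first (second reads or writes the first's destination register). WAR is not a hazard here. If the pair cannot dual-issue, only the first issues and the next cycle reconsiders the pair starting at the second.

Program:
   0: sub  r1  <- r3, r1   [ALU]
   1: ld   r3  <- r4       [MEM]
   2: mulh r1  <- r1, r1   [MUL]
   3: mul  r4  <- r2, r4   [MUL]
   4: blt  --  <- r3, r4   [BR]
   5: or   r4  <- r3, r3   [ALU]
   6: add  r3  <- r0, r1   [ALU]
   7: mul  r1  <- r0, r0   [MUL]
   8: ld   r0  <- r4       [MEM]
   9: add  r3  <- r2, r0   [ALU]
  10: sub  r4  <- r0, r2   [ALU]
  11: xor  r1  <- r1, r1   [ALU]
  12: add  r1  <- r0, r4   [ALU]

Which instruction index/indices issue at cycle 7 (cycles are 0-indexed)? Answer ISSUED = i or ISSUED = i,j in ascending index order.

ISSUED = 11

  cy0 -> i0+i1 (sub.ALU;ld.MEM) pair
  cy1 -> i2 (mulh.MUL) no-port MUL/MUL
  cy2 -> i3 (mul.MUL) RAW r4
  cy3 -> i4+i5 (blt.BR;or.ALU) pair
  cy4 -> i6+i7 (add.ALU;mul.MUL) pair
  cy5 -> i8 (ld.MEM) RAW r0
  cy6 -> i9+i10 (add.ALU;sub.ALU) pair
  cy7 -> i11 (xor.ALU) WAW r1
  cy8 -> i12 (add.ALU) tail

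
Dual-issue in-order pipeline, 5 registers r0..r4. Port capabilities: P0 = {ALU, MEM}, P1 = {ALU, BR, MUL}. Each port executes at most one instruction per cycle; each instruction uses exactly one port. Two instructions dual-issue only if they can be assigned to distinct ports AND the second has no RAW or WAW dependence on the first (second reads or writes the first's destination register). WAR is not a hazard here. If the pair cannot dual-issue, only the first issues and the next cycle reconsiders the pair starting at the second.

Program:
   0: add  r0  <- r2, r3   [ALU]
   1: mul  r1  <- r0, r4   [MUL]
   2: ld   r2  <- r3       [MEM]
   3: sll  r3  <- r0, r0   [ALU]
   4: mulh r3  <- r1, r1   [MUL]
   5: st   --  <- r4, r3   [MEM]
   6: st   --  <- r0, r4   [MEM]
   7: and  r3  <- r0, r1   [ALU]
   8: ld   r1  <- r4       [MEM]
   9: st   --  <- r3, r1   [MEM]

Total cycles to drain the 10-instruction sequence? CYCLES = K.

t=0 i0:add.ALU ; RAW r0
t=1 i1+i2:mul.MUL;ld.MEM ; pair
t=2 i3:sll.ALU ; WAW r3
t=3 i4:mulh.MUL ; RAW r3
t=4 i5:st.MEM ; no-port MEM/MEM
t=5 i6+i7:st.MEM;and.ALU ; pair
t=6 i8:ld.MEM ; no-port MEM/MEM
t=7 i9:st.MEM ; tail

CYCLES = 8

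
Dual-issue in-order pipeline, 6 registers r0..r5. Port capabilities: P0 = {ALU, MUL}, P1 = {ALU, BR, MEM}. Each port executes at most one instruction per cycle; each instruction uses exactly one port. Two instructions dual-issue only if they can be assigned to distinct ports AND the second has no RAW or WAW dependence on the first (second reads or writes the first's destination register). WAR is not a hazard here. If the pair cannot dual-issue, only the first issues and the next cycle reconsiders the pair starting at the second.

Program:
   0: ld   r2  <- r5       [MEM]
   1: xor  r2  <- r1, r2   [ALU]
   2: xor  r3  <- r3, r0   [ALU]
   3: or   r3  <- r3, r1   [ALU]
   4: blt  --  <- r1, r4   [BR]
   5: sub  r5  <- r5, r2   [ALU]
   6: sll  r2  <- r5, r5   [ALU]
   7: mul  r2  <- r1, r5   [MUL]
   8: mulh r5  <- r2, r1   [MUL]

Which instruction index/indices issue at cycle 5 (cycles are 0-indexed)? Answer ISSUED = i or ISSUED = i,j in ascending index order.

#0 head=0: ld i0 RAW+WAW r2
#1 head=1: xor+xor i1&i2 2-wide
#2 head=3: or+blt i3&i4 2-wide
#3 head=5: sub i5 RAW r5
#4 head=6: sll i6 WAW r2
#5 head=7: mul i7 no-port MUL/MUL
#6 head=8: mulh i8 tail

ISSUED = 7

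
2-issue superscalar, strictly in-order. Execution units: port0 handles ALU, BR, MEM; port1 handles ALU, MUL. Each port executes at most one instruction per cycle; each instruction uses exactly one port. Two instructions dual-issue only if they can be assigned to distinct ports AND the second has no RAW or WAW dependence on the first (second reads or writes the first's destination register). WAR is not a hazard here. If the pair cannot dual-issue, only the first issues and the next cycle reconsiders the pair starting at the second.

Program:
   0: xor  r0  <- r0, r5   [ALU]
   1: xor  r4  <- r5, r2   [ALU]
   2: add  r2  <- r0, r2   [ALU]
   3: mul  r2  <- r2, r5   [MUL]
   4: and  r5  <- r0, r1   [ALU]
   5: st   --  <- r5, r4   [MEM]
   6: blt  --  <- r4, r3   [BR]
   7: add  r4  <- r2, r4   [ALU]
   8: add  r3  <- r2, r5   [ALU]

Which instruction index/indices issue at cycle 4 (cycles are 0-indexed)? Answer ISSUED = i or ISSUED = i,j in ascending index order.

[0] i0,i1  xor.ALU/xor.ALU  -- pair
[1] i2  add.ALU  -- RAW+WAW r2
[2] i3,i4  mul.MUL/and.ALU  -- pair
[3] i5  st.MEM  -- no-port MEM/BR
[4] i6,i7  blt.BR/add.ALU  -- pair
[5] i8  add.ALU  -- tail

ISSUED = 6,7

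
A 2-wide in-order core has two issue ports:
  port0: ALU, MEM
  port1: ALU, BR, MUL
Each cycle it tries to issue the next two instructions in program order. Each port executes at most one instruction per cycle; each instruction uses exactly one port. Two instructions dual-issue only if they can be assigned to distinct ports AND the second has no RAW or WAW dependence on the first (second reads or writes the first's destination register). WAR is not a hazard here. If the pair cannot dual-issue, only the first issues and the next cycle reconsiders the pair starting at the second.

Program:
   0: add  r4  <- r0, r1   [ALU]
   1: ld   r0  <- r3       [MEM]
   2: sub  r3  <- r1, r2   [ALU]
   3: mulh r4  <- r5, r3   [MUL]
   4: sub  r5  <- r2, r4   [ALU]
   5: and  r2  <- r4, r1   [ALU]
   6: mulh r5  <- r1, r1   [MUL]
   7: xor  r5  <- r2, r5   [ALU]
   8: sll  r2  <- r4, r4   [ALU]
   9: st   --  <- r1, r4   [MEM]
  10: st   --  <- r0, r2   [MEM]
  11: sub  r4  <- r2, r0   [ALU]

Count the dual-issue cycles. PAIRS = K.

0. add ld @i0,i1  | dual
1. sub @i2  | RAW r3
2. mulh @i3  | RAW r4
3. sub and @i4,i5  | dual
4. mulh @i6  | RAW+WAW r5
5. xor sll @i7,i8  | dual
6. st @i9  | no-port MEM/MEM
7. st sub @i10,i11  | dual

PAIRS = 4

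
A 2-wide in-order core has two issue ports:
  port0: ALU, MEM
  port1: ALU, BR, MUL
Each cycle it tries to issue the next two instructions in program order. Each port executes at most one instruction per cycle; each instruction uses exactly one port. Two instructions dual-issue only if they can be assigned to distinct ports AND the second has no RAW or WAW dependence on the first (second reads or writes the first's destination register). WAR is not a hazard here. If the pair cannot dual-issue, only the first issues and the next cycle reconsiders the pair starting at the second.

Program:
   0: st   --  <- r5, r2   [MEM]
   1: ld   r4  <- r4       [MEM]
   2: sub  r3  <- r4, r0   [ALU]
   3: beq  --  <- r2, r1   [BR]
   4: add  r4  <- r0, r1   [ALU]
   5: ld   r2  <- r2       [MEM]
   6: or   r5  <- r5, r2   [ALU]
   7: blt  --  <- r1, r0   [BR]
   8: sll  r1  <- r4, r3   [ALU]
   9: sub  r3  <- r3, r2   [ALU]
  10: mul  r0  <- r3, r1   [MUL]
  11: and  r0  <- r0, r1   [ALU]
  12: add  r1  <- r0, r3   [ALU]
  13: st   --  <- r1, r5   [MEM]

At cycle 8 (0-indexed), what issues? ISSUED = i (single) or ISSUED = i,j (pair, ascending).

ISSUED = 12

[0] i0  st.MEM  -- no-port MEM/MEM
[1] i1  ld.MEM  -- RAW r4
[2] i2,i3  sub.ALU;beq.BR  -- pair
[3] i4,i5  add.ALU;ld.MEM  -- pair
[4] i6,i7  or.ALU;blt.BR  -- pair
[5] i8,i9  sll.ALU;sub.ALU  -- pair
[6] i10  mul.MUL  -- RAW+WAW r0
[7] i11  and.ALU  -- RAW r0
[8] i12  add.ALU  -- RAW r1
[9] i13  st.MEM  -- tail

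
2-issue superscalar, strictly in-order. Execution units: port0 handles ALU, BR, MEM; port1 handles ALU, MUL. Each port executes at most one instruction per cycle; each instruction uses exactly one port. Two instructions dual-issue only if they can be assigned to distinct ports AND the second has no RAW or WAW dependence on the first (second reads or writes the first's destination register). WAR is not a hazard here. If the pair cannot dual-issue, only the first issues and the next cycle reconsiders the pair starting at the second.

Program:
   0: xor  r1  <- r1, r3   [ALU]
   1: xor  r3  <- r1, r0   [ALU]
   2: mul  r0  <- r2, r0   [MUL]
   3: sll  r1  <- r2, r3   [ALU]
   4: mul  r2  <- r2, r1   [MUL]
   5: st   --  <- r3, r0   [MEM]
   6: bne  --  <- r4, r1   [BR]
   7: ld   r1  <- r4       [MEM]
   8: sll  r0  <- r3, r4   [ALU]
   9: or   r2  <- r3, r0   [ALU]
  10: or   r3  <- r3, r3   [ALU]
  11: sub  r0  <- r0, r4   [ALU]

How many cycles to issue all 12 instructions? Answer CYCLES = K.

CYCLES = 8

0. xor.ALU @i0  | RAW r1
1. xor.ALU/mul.MUL @i1+i2  | 2-wide
2. sll.ALU @i3  | RAW r1
3. mul.MUL/st.MEM @i4+i5  | 2-wide
4. bne.BR @i6  | no-port BR/MEM
5. ld.MEM/sll.ALU @i7+i8  | 2-wide
6. or.ALU/or.ALU @i9+i10  | 2-wide
7. sub.ALU @i11  | tail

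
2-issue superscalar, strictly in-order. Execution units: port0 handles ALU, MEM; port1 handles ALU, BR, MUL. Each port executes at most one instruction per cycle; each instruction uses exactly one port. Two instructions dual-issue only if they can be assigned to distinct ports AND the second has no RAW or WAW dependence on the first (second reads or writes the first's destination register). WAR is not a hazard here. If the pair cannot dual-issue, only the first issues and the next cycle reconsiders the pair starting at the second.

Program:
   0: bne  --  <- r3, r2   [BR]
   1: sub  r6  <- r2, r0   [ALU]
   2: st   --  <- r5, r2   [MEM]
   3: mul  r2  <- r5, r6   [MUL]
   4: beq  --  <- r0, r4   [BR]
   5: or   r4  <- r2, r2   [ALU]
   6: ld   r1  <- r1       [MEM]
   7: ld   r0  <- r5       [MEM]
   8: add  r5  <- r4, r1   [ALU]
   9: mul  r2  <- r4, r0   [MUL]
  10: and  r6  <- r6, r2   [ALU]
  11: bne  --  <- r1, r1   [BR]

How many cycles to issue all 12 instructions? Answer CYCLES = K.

#0 head=0: bne.BR/sub.ALU i0/i1 2-wide
#1 head=2: st.MEM/mul.MUL i2/i3 2-wide
#2 head=4: beq.BR/or.ALU i4/i5 2-wide
#3 head=6: ld.MEM i6 no-port MEM/MEM
#4 head=7: ld.MEM/add.ALU i7/i8 2-wide
#5 head=9: mul.MUL i9 RAW r2
#6 head=10: and.ALU/bne.BR i10/i11 2-wide

CYCLES = 7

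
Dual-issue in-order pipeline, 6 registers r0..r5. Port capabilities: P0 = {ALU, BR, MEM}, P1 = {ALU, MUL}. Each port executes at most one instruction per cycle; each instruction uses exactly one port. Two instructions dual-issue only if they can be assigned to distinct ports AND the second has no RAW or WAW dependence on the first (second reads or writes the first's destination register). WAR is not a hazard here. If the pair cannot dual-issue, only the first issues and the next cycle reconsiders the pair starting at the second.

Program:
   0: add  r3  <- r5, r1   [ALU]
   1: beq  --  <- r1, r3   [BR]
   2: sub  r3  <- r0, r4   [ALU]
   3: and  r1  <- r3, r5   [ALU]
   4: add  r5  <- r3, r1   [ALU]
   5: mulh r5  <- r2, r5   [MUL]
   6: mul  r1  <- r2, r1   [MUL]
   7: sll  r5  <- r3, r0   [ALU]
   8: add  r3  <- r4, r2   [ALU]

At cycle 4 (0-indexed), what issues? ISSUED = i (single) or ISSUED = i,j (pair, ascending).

ISSUED = 5

  cy0 -> i0 (add.ALU) RAW r3
  cy1 -> i1/i2 (beq.BR+sub.ALU) 2-wide
  cy2 -> i3 (and.ALU) RAW r1
  cy3 -> i4 (add.ALU) RAW+WAW r5
  cy4 -> i5 (mulh.MUL) no-port MUL/MUL
  cy5 -> i6/i7 (mul.MUL+sll.ALU) 2-wide
  cy6 -> i8 (add.ALU) tail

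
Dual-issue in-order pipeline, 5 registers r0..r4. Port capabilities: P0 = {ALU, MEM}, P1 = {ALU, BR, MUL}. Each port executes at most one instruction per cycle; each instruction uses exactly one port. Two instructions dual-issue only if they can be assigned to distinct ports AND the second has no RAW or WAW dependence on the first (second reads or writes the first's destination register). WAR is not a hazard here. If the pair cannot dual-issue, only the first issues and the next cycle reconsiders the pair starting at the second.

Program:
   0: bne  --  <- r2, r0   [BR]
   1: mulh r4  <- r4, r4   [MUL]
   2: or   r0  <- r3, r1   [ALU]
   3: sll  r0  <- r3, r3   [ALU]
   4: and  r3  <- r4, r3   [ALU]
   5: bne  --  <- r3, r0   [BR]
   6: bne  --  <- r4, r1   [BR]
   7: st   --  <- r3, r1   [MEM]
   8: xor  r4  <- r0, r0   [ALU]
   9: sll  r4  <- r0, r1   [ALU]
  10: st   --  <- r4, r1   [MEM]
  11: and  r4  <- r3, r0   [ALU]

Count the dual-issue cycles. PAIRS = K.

0. bne.BR @i0  | no-port BR/MUL
1. mulh.MUL/or.ALU @i1+i2  | 2-wide
2. sll.ALU/and.ALU @i3+i4  | 2-wide
3. bne.BR @i5  | no-port BR/BR
4. bne.BR/st.MEM @i6+i7  | 2-wide
5. xor.ALU @i8  | WAW r4
6. sll.ALU @i9  | RAW r4
7. st.MEM/and.ALU @i10+i11  | 2-wide

PAIRS = 4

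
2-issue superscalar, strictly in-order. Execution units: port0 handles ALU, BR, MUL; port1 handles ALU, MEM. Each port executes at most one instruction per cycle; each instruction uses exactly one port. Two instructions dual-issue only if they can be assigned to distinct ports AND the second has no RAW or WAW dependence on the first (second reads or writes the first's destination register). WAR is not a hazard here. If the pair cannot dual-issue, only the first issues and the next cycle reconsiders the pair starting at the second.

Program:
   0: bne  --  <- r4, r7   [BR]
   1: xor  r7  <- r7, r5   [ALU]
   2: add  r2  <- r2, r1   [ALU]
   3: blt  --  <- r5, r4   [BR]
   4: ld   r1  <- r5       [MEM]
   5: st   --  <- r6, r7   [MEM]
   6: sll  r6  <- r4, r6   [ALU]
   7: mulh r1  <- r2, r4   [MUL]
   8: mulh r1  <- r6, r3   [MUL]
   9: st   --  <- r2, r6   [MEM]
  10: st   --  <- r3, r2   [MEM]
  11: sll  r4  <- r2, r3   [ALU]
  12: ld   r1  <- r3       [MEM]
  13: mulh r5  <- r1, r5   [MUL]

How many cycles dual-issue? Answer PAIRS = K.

t=0 i0+i1:bne.BR+xor.ALU ; dual
t=1 i2+i3:add.ALU+blt.BR ; dual
t=2 i4:ld.MEM ; no-port MEM/MEM
t=3 i5+i6:st.MEM+sll.ALU ; dual
t=4 i7:mulh.MUL ; no-port MUL/MUL
t=5 i8+i9:mulh.MUL+st.MEM ; dual
t=6 i10+i11:st.MEM+sll.ALU ; dual
t=7 i12:ld.MEM ; RAW r1
t=8 i13:mulh.MUL ; tail

PAIRS = 5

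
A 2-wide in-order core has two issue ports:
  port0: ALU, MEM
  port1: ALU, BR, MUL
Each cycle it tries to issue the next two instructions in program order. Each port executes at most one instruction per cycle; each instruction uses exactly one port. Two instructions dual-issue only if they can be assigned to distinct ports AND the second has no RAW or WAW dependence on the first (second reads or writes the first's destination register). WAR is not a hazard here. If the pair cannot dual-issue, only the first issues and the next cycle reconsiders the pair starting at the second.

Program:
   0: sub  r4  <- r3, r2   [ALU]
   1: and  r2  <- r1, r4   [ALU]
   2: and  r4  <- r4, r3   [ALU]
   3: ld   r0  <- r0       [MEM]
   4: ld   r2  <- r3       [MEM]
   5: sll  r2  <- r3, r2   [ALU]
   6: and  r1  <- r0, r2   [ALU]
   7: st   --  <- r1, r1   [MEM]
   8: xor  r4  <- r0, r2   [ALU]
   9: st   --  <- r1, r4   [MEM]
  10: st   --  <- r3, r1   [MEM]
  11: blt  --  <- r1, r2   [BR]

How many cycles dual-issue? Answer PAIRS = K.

PAIRS = 3

#0 head=0: sub.ALU i0 RAW r4
#1 head=1: and.ALU;and.ALU i1,i2 dual
#2 head=3: ld.MEM i3 no-port MEM/MEM
#3 head=4: ld.MEM i4 RAW+WAW r2
#4 head=5: sll.ALU i5 RAW r2
#5 head=6: and.ALU i6 RAW r1
#6 head=7: st.MEM;xor.ALU i7,i8 dual
#7 head=9: st.MEM i9 no-port MEM/MEM
#8 head=10: st.MEM;blt.BR i10,i11 dual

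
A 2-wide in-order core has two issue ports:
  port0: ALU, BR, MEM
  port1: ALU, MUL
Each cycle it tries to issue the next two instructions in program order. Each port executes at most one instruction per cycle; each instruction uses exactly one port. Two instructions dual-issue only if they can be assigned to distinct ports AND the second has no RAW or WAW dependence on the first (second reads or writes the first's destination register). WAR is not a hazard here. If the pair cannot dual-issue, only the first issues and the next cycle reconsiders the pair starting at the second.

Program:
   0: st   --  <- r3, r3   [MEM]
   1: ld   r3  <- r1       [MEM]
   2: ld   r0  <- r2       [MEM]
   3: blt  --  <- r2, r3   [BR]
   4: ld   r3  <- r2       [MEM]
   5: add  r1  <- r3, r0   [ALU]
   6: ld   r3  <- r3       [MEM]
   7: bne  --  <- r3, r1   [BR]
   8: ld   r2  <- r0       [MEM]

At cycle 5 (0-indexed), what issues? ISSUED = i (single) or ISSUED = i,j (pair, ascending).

t=0 i0:st ; no-port MEM/MEM
t=1 i1:ld ; no-port MEM/MEM
t=2 i2:ld ; no-port MEM/BR
t=3 i3:blt ; no-port BR/MEM
t=4 i4:ld ; RAW r3
t=5 i5+i6:add+ld ; dual
t=6 i7:bne ; no-port BR/MEM
t=7 i8:ld ; tail

ISSUED = 5,6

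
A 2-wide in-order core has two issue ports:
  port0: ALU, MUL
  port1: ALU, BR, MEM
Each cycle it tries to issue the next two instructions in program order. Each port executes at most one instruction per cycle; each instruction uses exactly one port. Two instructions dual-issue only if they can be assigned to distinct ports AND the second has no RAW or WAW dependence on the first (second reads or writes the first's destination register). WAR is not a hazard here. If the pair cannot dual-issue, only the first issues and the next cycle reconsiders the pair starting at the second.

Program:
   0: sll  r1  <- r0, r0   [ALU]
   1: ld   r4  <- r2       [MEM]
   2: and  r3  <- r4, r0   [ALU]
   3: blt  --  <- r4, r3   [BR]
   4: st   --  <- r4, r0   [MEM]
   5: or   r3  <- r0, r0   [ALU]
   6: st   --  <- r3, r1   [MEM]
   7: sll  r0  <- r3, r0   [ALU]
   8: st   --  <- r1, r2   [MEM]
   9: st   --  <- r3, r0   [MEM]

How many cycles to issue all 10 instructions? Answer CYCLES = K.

CYCLES = 7

c0: i0+i1 sll;ld  dual
c1: i2 and  RAW r3
c2: i3 blt  no-port BR/MEM
c3: i4+i5 st;or  dual
c4: i6+i7 st;sll  dual
c5: i8 st  no-port MEM/MEM
c6: i9 st  tail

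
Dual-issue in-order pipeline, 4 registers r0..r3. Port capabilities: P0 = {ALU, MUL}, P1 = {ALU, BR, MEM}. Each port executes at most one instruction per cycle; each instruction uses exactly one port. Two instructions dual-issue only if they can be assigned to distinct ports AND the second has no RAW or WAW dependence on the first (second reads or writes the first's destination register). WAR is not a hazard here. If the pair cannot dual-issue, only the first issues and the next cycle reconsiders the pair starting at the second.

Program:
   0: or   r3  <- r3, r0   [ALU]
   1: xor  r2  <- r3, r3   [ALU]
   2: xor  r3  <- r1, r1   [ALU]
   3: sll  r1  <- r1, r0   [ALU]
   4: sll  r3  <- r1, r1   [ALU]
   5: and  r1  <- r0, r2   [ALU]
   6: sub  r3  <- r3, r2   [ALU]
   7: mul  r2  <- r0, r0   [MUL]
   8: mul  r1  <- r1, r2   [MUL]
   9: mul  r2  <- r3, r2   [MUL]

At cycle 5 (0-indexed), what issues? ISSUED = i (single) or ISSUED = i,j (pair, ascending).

c0: i0 or  RAW r3
c1: i1,i2 xor xor  dual
c2: i3 sll  RAW r1
c3: i4,i5 sll and  dual
c4: i6,i7 sub mul  dual
c5: i8 mul  no-port MUL/MUL
c6: i9 mul  tail

ISSUED = 8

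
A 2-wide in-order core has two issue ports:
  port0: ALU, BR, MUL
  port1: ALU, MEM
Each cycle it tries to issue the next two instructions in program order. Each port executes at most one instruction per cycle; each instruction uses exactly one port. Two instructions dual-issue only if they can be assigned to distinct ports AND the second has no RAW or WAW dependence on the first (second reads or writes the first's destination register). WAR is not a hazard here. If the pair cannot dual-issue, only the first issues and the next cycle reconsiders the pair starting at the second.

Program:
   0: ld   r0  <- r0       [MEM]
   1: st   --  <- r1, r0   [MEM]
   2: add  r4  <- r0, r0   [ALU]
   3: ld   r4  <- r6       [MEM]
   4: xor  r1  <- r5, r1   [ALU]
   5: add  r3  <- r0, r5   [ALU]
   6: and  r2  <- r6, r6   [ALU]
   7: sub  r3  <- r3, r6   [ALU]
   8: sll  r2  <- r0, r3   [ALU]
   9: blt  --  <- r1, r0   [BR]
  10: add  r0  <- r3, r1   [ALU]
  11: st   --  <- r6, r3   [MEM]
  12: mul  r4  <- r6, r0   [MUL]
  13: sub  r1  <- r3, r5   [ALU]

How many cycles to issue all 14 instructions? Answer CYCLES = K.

CYCLES = 8

#0 head=0: ld i0 no-port MEM/MEM
#1 head=1: st+add i1&i2 2-wide
#2 head=3: ld+xor i3&i4 2-wide
#3 head=5: add+and i5&i6 2-wide
#4 head=7: sub i7 RAW r3
#5 head=8: sll+blt i8&i9 2-wide
#6 head=10: add+st i10&i11 2-wide
#7 head=12: mul+sub i12&i13 2-wide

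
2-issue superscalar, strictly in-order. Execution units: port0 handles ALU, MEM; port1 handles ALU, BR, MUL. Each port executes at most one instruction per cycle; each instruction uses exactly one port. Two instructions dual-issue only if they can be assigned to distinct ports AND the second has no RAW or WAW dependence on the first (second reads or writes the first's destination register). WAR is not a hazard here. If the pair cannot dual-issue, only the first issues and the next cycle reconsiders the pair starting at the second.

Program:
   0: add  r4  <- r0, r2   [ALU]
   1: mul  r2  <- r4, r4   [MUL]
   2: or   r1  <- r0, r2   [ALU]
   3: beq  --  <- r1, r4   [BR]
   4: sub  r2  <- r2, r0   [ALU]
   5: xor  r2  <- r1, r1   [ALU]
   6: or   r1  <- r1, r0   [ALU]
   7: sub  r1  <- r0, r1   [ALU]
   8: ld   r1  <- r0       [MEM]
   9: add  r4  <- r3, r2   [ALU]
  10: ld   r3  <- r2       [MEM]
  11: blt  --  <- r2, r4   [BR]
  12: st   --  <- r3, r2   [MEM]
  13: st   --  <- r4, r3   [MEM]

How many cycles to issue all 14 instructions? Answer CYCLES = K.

#0 head=0: add.ALU i0 RAW r4
#1 head=1: mul.MUL i1 RAW r2
#2 head=2: or.ALU i2 RAW r1
#3 head=3: beq.BR+sub.ALU i3&i4 dual
#4 head=5: xor.ALU+or.ALU i5&i6 dual
#5 head=7: sub.ALU i7 WAW r1
#6 head=8: ld.MEM+add.ALU i8&i9 dual
#7 head=10: ld.MEM+blt.BR i10&i11 dual
#8 head=12: st.MEM i12 no-port MEM/MEM
#9 head=13: st.MEM i13 tail

CYCLES = 10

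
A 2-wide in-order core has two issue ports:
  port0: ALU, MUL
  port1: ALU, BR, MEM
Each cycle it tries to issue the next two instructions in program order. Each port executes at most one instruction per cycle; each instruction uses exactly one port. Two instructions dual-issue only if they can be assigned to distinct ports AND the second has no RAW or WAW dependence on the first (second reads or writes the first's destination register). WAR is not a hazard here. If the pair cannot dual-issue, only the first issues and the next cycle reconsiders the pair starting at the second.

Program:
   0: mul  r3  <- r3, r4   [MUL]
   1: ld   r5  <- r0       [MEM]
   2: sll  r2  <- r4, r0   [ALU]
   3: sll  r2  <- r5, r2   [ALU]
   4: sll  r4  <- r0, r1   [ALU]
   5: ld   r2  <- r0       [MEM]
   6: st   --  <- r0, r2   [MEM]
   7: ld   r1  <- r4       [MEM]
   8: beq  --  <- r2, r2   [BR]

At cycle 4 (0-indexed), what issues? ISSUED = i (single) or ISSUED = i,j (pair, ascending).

0. mul/ld @i0+i1  | 2-wide
1. sll @i2  | RAW+WAW r2
2. sll/sll @i3+i4  | 2-wide
3. ld @i5  | no-port MEM/MEM
4. st @i6  | no-port MEM/MEM
5. ld @i7  | no-port MEM/BR
6. beq @i8  | tail

ISSUED = 6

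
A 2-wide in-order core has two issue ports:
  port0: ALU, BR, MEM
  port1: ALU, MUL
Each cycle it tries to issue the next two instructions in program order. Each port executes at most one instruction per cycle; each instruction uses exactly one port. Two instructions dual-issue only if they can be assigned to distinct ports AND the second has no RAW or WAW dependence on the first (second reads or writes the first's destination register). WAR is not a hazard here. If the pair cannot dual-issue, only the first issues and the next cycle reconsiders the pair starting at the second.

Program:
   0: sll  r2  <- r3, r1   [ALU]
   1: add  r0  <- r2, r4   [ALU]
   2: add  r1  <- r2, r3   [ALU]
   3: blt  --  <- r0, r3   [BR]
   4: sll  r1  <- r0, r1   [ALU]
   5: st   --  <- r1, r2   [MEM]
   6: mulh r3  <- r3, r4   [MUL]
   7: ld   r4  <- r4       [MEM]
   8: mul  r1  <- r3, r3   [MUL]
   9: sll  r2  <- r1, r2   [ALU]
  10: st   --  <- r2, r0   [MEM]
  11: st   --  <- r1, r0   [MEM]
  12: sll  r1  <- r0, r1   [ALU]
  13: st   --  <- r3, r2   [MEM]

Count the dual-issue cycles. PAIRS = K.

[0] i0  sll  -- RAW r2
[1] i1,i2  add add  -- pair
[2] i3,i4  blt sll  -- pair
[3] i5,i6  st mulh  -- pair
[4] i7,i8  ld mul  -- pair
[5] i9  sll  -- RAW r2
[6] i10  st  -- no-port MEM/MEM
[7] i11,i12  st sll  -- pair
[8] i13  st  -- tail

PAIRS = 5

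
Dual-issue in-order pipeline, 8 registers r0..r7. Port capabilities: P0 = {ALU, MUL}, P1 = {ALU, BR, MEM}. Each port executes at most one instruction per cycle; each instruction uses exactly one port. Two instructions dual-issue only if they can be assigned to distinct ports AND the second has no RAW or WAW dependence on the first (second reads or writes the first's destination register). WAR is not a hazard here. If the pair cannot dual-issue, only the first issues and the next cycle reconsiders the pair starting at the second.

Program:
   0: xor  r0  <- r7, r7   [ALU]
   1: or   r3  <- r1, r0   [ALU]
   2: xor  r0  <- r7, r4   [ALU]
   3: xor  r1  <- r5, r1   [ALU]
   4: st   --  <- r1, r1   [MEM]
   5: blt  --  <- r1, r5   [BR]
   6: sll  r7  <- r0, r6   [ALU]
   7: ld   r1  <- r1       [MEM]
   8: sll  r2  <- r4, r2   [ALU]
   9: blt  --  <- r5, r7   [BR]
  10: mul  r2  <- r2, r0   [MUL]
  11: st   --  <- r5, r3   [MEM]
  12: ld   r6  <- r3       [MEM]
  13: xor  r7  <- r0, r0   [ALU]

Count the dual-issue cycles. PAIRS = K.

t=0 i0:xor.ALU ; RAW r0
t=1 i1+i2:or.ALU+xor.ALU ; pair
t=2 i3:xor.ALU ; RAW r1
t=3 i4:st.MEM ; no-port MEM/BR
t=4 i5+i6:blt.BR+sll.ALU ; pair
t=5 i7+i8:ld.MEM+sll.ALU ; pair
t=6 i9+i10:blt.BR+mul.MUL ; pair
t=7 i11:st.MEM ; no-port MEM/MEM
t=8 i12+i13:ld.MEM+xor.ALU ; pair

PAIRS = 5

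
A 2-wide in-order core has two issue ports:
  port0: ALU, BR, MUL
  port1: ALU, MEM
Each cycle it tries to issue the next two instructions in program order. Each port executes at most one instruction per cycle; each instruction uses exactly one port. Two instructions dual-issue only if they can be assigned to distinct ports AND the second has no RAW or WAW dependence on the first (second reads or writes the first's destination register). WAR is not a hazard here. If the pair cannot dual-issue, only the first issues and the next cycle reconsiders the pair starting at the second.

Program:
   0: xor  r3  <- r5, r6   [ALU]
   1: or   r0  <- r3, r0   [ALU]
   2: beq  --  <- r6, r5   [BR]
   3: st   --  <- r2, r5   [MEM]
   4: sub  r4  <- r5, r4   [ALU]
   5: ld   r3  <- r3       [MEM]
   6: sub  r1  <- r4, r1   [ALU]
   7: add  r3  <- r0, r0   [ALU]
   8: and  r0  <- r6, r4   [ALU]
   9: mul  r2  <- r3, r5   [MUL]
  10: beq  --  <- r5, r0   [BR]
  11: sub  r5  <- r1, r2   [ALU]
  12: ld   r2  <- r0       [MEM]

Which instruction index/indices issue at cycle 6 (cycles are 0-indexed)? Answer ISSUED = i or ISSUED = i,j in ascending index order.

  cy0 -> i0 (xor.ALU) RAW r3
  cy1 -> i1&i2 (or.ALU beq.BR) dual
  cy2 -> i3&i4 (st.MEM sub.ALU) dual
  cy3 -> i5&i6 (ld.MEM sub.ALU) dual
  cy4 -> i7&i8 (add.ALU and.ALU) dual
  cy5 -> i9 (mul.MUL) no-port MUL/BR
  cy6 -> i10&i11 (beq.BR sub.ALU) dual
  cy7 -> i12 (ld.MEM) tail

ISSUED = 10,11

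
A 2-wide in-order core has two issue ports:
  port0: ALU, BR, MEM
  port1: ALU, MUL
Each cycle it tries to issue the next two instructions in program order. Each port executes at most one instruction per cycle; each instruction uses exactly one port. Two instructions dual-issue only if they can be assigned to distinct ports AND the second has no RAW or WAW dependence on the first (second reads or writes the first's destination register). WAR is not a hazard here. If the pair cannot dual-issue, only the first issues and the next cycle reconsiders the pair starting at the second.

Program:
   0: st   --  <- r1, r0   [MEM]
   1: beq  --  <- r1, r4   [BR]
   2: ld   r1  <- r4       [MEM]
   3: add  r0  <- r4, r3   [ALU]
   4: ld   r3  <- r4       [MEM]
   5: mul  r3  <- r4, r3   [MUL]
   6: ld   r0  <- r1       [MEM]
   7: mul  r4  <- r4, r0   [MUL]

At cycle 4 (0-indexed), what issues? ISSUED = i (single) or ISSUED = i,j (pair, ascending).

ISSUED = 5,6

c0: i0 st  no-port MEM/BR
c1: i1 beq  no-port BR/MEM
c2: i2+i3 ld;add  2-wide
c3: i4 ld  RAW+WAW r3
c4: i5+i6 mul;ld  2-wide
c5: i7 mul  tail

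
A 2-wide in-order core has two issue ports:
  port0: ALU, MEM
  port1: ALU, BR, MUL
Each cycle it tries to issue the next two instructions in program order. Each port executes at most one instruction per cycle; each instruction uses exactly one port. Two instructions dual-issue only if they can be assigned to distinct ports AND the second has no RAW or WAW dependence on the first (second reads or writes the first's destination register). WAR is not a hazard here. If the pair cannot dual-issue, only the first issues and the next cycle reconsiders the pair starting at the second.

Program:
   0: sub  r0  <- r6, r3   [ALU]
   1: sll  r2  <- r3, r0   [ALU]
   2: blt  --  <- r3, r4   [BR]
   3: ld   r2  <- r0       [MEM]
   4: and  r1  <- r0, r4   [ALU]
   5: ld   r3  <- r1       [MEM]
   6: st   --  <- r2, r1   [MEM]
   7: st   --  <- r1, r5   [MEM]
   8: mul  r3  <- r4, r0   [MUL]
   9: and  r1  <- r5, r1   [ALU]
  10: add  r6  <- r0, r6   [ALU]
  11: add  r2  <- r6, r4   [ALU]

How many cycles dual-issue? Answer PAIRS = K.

#0 head=0: sub.ALU i0 RAW r0
#1 head=1: sll.ALU+blt.BR i1+i2 2-wide
#2 head=3: ld.MEM+and.ALU i3+i4 2-wide
#3 head=5: ld.MEM i5 no-port MEM/MEM
#4 head=6: st.MEM i6 no-port MEM/MEM
#5 head=7: st.MEM+mul.MUL i7+i8 2-wide
#6 head=9: and.ALU+add.ALU i9+i10 2-wide
#7 head=11: add.ALU i11 tail

PAIRS = 4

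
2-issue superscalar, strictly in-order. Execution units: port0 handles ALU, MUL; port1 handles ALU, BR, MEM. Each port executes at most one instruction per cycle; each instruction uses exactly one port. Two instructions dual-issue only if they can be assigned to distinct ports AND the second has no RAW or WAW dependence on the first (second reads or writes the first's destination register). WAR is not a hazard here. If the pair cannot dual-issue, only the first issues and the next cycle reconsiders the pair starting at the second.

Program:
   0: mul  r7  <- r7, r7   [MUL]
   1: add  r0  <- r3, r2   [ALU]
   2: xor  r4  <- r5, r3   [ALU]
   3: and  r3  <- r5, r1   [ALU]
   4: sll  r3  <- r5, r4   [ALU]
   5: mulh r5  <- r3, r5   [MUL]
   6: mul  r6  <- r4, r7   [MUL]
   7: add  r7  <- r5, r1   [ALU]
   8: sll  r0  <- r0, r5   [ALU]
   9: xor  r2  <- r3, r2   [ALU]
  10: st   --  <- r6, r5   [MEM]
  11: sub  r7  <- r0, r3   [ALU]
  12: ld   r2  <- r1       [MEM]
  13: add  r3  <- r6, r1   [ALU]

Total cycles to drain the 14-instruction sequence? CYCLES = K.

#0 head=0: mul.MUL;add.ALU i0,i1 pair
#1 head=2: xor.ALU;and.ALU i2,i3 pair
#2 head=4: sll.ALU i4 RAW r3
#3 head=5: mulh.MUL i5 no-port MUL/MUL
#4 head=6: mul.MUL;add.ALU i6,i7 pair
#5 head=8: sll.ALU;xor.ALU i8,i9 pair
#6 head=10: st.MEM;sub.ALU i10,i11 pair
#7 head=12: ld.MEM;add.ALU i12,i13 pair

CYCLES = 8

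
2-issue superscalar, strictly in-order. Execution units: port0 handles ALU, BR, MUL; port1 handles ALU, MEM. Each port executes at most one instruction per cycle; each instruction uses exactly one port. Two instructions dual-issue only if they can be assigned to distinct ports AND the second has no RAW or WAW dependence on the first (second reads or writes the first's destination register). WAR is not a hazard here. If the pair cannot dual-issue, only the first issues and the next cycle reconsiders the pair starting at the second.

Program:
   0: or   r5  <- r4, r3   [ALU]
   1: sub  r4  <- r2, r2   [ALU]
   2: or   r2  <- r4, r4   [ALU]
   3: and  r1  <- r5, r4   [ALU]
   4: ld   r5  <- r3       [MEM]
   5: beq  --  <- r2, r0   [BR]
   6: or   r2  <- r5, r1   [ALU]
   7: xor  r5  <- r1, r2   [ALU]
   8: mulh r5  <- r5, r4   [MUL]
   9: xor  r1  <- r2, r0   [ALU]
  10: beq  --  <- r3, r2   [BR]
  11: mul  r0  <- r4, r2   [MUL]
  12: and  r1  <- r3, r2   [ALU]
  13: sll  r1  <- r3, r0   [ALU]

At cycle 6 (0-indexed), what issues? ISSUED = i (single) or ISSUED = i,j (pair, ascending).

ISSUED = 10

#0 head=0: or;sub i0,i1 pair
#1 head=2: or;and i2,i3 pair
#2 head=4: ld;beq i4,i5 pair
#3 head=6: or i6 RAW r2
#4 head=7: xor i7 RAW+WAW r5
#5 head=8: mulh;xor i8,i9 pair
#6 head=10: beq i10 no-port BR/MUL
#7 head=11: mul;and i11,i12 pair
#8 head=13: sll i13 tail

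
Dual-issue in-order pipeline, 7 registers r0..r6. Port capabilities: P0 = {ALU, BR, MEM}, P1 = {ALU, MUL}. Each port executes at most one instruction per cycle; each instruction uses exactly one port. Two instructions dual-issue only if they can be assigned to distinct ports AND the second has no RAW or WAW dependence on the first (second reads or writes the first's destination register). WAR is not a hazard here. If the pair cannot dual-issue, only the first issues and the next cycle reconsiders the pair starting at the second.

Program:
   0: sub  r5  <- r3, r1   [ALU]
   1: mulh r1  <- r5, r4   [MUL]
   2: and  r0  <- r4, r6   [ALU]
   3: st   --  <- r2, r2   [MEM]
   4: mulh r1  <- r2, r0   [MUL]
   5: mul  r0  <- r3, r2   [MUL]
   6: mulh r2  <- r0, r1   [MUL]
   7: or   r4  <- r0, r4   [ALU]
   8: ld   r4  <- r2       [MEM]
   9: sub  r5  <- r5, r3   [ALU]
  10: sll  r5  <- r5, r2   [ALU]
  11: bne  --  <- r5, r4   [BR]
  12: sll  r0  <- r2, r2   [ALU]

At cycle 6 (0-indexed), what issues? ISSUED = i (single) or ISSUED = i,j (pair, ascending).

ISSUED = 10

0. sub @i0  | RAW r5
1. mulh and @i1,i2  | dual
2. st mulh @i3,i4  | dual
3. mul @i5  | no-port MUL/MUL
4. mulh or @i6,i7  | dual
5. ld sub @i8,i9  | dual
6. sll @i10  | RAW r5
7. bne sll @i11,i12  | dual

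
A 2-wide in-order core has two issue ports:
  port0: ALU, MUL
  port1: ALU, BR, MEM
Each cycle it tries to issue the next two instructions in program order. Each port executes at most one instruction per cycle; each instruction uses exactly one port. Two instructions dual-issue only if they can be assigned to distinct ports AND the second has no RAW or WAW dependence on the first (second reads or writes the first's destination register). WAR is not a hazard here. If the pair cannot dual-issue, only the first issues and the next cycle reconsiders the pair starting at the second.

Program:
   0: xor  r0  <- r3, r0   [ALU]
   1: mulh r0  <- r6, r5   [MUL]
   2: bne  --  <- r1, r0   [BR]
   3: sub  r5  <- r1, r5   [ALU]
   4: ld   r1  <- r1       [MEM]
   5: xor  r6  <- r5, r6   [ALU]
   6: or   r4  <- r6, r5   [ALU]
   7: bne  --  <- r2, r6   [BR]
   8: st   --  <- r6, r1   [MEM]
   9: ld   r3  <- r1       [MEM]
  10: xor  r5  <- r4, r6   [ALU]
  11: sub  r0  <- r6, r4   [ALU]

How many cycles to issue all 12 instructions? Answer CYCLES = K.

CYCLES = 8

  cy0 -> i0 (xor) WAW r0
  cy1 -> i1 (mulh) RAW r0
  cy2 -> i2,i3 (bne+sub) 2-wide
  cy3 -> i4,i5 (ld+xor) 2-wide
  cy4 -> i6,i7 (or+bne) 2-wide
  cy5 -> i8 (st) no-port MEM/MEM
  cy6 -> i9,i10 (ld+xor) 2-wide
  cy7 -> i11 (sub) tail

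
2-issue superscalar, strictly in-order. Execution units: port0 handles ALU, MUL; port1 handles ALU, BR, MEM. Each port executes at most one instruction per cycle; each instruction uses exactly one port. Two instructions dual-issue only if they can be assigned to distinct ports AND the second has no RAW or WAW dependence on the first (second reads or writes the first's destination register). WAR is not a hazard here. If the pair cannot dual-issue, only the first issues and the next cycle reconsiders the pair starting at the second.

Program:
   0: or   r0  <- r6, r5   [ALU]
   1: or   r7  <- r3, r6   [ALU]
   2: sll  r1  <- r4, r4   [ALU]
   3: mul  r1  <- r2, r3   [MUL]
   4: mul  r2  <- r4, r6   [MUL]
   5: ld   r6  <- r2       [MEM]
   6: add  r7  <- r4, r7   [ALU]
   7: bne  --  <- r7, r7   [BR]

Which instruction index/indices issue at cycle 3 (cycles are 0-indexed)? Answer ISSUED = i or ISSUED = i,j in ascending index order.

[0] i0+i1  or.ALU;or.ALU  -- 2-wide
[1] i2  sll.ALU  -- WAW r1
[2] i3  mul.MUL  -- no-port MUL/MUL
[3] i4  mul.MUL  -- RAW r2
[4] i5+i6  ld.MEM;add.ALU  -- 2-wide
[5] i7  bne.BR  -- tail

ISSUED = 4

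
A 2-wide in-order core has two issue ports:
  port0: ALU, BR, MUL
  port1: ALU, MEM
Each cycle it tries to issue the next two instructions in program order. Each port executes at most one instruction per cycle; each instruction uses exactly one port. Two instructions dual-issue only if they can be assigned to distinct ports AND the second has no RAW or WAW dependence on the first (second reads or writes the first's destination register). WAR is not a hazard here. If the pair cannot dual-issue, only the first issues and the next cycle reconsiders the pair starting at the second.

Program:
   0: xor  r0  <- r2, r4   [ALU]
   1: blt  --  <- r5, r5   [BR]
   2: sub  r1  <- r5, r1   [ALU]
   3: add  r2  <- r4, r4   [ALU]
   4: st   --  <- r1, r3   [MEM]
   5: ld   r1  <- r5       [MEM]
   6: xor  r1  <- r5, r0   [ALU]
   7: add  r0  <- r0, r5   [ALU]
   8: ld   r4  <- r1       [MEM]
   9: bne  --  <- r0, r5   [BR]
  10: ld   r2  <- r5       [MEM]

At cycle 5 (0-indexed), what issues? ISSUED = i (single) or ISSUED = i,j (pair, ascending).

ISSUED = 8,9

  cy0 -> i0&i1 (xor/blt) dual
  cy1 -> i2&i3 (sub/add) dual
  cy2 -> i4 (st) no-port MEM/MEM
  cy3 -> i5 (ld) WAW r1
  cy4 -> i6&i7 (xor/add) dual
  cy5 -> i8&i9 (ld/bne) dual
  cy6 -> i10 (ld) tail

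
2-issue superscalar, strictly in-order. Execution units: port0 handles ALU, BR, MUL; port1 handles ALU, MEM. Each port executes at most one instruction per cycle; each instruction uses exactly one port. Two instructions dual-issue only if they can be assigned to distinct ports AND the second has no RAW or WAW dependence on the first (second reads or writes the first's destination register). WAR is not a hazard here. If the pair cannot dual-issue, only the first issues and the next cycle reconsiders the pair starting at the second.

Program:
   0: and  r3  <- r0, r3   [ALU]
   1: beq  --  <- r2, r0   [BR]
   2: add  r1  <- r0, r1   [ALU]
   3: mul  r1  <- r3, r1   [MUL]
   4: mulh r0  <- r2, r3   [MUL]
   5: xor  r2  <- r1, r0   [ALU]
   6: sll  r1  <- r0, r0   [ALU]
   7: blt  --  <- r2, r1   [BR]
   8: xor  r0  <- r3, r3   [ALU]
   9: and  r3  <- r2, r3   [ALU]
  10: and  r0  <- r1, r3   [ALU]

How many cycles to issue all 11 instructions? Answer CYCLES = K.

t=0 i0+i1:and.ALU+beq.BR ; 2-wide
t=1 i2:add.ALU ; RAW+WAW r1
t=2 i3:mul.MUL ; no-port MUL/MUL
t=3 i4:mulh.MUL ; RAW r0
t=4 i5+i6:xor.ALU+sll.ALU ; 2-wide
t=5 i7+i8:blt.BR+xor.ALU ; 2-wide
t=6 i9:and.ALU ; RAW r3
t=7 i10:and.ALU ; tail

CYCLES = 8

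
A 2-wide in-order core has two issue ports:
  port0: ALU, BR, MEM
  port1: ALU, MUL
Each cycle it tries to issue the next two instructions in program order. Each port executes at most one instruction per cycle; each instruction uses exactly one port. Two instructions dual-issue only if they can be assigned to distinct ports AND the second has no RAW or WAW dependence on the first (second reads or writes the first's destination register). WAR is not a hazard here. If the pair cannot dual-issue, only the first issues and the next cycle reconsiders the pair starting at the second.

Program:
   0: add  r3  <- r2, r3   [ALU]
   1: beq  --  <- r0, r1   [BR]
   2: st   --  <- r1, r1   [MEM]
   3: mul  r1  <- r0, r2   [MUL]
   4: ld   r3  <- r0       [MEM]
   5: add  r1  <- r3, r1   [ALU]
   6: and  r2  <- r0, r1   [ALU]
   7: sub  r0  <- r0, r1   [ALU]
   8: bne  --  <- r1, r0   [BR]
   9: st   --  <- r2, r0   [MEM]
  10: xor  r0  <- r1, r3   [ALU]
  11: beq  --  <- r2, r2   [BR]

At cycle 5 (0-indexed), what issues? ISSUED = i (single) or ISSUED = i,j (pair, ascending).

ISSUED = 8

0. add beq @i0/i1  | pair
1. st mul @i2/i3  | pair
2. ld @i4  | RAW r3
3. add @i5  | RAW r1
4. and sub @i6/i7  | pair
5. bne @i8  | no-port BR/MEM
6. st xor @i9/i10  | pair
7. beq @i11  | tail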